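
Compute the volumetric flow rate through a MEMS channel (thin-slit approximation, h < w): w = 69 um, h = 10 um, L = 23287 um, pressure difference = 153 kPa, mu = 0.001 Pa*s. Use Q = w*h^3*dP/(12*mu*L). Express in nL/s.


Step 1: Convert all dimensions to SI (meters).
w = 69e-6 m, h = 10e-6 m, L = 23287e-6 m, dP = 153e3 Pa
Step 2: Q = w * h^3 * dP / (12 * mu * L)
Q = 69e-6 * (10e-6)^3 * 153e3 / (12 * 0.001 * 23287e-6) = 3.777859e-11 m^3/s
Step 3: Convert Q from m^3/s to nL/s (1 m^3 = 1e12 nL, so multiply by 1e12).
Q = 37.779 nL/s


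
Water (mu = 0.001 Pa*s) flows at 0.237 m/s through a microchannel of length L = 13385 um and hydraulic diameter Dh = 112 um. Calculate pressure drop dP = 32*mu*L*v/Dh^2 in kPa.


Step 1: Convert to SI: L = 13385e-6 m, Dh = 112e-6 m
Step 2: dP = 32 * 0.001 * 13385e-6 * 0.237 / (112e-6)^2
Step 3: dP = 8092.46 Pa
Step 4: Convert to kPa: dP = 8.09 kPa


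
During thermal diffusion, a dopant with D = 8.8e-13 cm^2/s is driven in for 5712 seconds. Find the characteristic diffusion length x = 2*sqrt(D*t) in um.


Step 1: Compute D*t = 8.8e-13 * 5712 = 5.02656e-09 cm^2
Step 2: sqrt(D*t) = 7.08982e-05 cm
Step 3: x = 2 * 7.08982e-05 cm = 1.417964e-04 cm
Step 4: Convert to um (1 cm = 1e4 um): x = 1.418 um


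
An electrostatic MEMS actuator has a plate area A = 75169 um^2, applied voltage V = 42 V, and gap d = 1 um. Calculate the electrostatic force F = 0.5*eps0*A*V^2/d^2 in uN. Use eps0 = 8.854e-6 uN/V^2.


Step 1: Identify parameters.
eps0 = 8.854e-6 uN/V^2, A = 75169 um^2, V = 42 V, d = 1 um
Step 2: Compute V^2 = 42^2 = 1764
Step 3: Compute d^2 = 1^2 = 1
Step 4: F = 0.5 * 8.854e-6 * 75169 * 1764 / 1
F = 587.012 uN


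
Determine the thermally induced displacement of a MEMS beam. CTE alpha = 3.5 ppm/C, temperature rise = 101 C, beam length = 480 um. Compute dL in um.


Step 1: Convert CTE: alpha = 3.5 ppm/C = 3.5e-6 /C
Step 2: dL = 3.5e-6 * 101 * 480
dL = 0.1697 um


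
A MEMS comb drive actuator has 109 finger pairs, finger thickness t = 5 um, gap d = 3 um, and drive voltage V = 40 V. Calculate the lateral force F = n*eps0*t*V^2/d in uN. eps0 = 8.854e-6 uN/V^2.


Step 1: Parameters: n=109, eps0=8.854e-6 uN/V^2, t=5 um, V=40 V, d=3 um
Step 2: V^2 = 1600
Step 3: F = 109 * 8.854e-6 * 5 * 1600 / 3
F = 2.574 uN


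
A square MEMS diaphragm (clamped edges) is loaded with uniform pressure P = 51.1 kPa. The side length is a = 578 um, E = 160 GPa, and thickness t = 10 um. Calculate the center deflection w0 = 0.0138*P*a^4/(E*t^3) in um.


Step 1: Convert pressure to compatible units (E is in GPa, so P in GPa).
P = 51.1 kPa = 51.1e-6 GPa
Step 2: Compute numerator: 0.0138 * P * a^4.
a^4 = 578^4 = 111612119056
numerator = 0.0138 * 51.1e-6 * 111612119056 = 7.87066e+04
Step 3: Compute denominator: E * t^3 = 160 * 10^3 = 160000
Step 4: w0 = numerator / denominator = 7.87066e+04 / 160000 = 0.4919 um


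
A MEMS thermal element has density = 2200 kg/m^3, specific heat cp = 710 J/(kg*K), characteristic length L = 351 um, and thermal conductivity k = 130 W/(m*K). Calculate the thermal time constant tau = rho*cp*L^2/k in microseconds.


Step 1: Convert L to m: L = 351e-6 m
Step 2: L^2 = (351e-6)^2 = 1.23201e-07 m^2
Step 3: tau = 2200 * 710 * 1.23201e-07 / 130 = 1.4803074e-03 s
Step 4: Convert to microseconds (multiply by 1e6).
tau = 1480.307 us


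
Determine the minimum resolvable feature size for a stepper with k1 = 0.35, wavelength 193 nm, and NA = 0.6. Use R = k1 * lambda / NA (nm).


Step 1: Identify values: k1 = 0.35, lambda = 193 nm, NA = 0.6
Step 2: R = k1 * lambda / NA
R = 0.35 * 193 / 0.6
R = 112.6 nm


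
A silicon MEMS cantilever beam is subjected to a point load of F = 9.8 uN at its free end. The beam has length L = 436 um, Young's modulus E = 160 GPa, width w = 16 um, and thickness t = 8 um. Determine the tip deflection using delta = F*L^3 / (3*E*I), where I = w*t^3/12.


Step 1: Calculate the second moment of area.
I = w * t^3 / 12 = 16 * 8^3 / 12 = 682.6667 um^4
Step 2: Convert E to consistent units (1 GPa = 1000 uN/um^2).
E = 160 GPa = 160000 uN/um^2
Step 3: Calculate tip deflection.
delta = F * L^3 / (3 * E * I)
delta = 9.8 * 436^3 / (3 * 160000 * 682.6667)
delta = 2.4788 um


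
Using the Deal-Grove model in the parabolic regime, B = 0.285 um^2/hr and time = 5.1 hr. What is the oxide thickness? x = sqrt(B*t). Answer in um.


Step 1: Compute B*t = 0.285 * 5.1 = 1.4535
Step 2: x = sqrt(1.4535)
x = 1.206 um


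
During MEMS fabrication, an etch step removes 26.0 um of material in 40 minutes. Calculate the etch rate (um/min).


Step 1: Etch rate = depth / time
Step 2: rate = 26.0 / 40
rate = 0.65 um/min


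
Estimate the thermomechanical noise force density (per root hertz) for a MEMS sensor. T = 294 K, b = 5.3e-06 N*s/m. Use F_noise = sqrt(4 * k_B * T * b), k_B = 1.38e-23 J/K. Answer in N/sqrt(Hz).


Step 1: Compute 4 * k_B * T * b
= 4 * 1.38e-23 * 294 * 5.3e-06
= 8.6013e-26 N^2/Hz
Step 2: F_noise = sqrt(8.6013e-26)
F_noise = 2.93e-13 N/sqrt(Hz)


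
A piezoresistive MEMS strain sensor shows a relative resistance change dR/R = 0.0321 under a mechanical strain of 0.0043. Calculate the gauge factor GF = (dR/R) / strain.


Step 1: Identify values.
dR/R = 0.0321, strain = 0.0043
Step 2: GF = (dR/R) / strain = 0.0321 / 0.0043
GF = 7.5


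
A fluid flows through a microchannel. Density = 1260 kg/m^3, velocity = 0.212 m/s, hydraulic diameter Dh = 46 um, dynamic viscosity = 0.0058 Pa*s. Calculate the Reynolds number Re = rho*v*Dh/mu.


Step 1: Convert Dh to meters: Dh = 46e-6 m
Step 2: Re = rho * v * Dh / mu
Re = 1260 * 0.212 * 46e-6 / 0.0058
Re = 2.119


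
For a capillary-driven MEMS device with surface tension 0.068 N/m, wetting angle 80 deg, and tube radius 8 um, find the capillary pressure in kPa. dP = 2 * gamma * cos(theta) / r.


Step 1: cos(80 deg) = 0.1736
Step 2: Convert r to m: r = 8e-6 m
Step 3: dP = 2 * 0.068 * 0.1736 / 8e-6 = 2951.2 Pa
Step 4: Convert Pa to kPa (divide by 1000).
dP = 2.95 kPa


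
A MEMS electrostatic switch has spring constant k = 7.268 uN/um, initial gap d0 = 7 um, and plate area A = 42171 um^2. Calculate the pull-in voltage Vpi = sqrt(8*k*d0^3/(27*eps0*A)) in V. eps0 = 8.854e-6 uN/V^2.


Step 1: Compute numerator: 8 * k * d0^3 = 8 * 7.268 * 7^3 = 19943.392
Step 2: Compute denominator: 27 * eps0 * A = 27 * 8.854e-6 * 42171 = 10.081315
Step 3: Vpi = sqrt(19943.392 / 10.081315)
Vpi = 44.48 V


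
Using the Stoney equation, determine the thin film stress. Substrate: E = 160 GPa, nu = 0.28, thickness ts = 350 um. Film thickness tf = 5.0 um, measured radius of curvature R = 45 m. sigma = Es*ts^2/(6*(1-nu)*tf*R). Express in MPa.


Step 1: Compute numerator: Es * ts^2 = 160 * 350^2 = 19600000 (GPa*um^2)
Step 2: Compute denominator (R in um): 6*(1-nu)*tf*R = 6*0.72*5.0*45e6 = 972000000.0 (um^2)
Step 3: sigma (GPa) = 19600000 / 972000000.0 = 2.0165e-02 GPa
Step 4: Convert to MPa (x1000): sigma = 20.2 MPa


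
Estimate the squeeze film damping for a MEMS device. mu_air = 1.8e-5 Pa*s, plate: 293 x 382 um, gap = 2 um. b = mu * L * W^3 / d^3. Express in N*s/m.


Step 1: Convert to SI.
L = 293e-6 m, W = 382e-6 m, d = 2e-6 m
Step 2: W^3 = (382e-6)^3 = 5.57e-11 m^3
Step 3: d^3 = (2e-6)^3 = 8.00e-18 m^3
Step 4: b = 1.8e-5 * 293e-6 * 5.57e-11 / 8.00e-18
b = 3.67e-02 N*s/m


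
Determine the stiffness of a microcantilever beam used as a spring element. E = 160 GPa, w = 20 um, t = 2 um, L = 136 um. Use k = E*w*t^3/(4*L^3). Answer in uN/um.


Step 1: Convert E to consistent units (1 GPa = 1000 uN/um^2).
E = 160 GPa = 160000 uN/um^2
Step 2: Compute t^3 = 2^3 = 8
Step 3: Compute L^3 = 136^3 = 2515456
Step 4: k = 160000 * 20 * 8 / (4 * 2515456)
k = 2.5443 uN/um


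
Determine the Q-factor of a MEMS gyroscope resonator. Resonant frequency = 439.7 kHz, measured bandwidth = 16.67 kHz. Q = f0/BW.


Step 1: Q = f0 / bandwidth
Step 2: Q = 439.7 / 16.67
Q = 26.4


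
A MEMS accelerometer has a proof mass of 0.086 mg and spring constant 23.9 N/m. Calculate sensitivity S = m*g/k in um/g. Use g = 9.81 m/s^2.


Step 1: Convert mass: m = 0.086 mg = 8.60e-08 kg
Step 2: S = m * g / k = 8.60e-08 * 9.81 / 23.9
Step 3: S = 3.53e-08 m/g
Step 4: Convert to um/g: S = 0.035 um/g


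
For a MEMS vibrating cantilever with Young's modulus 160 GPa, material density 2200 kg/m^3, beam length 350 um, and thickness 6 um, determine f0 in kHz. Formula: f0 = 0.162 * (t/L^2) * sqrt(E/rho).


Step 1: Convert units to SI.
t_SI = 6e-6 m, L_SI = 350e-6 m
Step 2: Calculate sqrt(E/rho).
sqrt(160e9 / 2200) = 8528.03 m/s
Step 3: Compute f0.
f0 = 0.162 * 6e-6 / (350e-6)^2 * 8528.03 = 67667.3 Hz = 67.67 kHz


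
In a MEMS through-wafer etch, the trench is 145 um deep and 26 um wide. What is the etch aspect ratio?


Step 1: AR = depth / width
Step 2: AR = 145 / 26
AR = 5.6


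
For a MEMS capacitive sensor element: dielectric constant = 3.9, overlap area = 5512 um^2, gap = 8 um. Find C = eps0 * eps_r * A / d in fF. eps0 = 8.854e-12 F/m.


Step 1: Convert area to m^2: A = 5512e-12 m^2
Step 2: Convert gap to m: d = 8e-6 m
Step 3: C = eps0 * eps_r * A / d
C = 8.854e-12 * 3.9 * 5512e-12 / 8e-6
Step 4: Convert to fF (multiply by 1e15).
C = 23.79 fF


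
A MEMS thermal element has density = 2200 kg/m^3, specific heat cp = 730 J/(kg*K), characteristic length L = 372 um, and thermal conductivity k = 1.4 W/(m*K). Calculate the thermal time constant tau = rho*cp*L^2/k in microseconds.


Step 1: Convert L to m: L = 372e-6 m
Step 2: L^2 = (372e-6)^2 = 1.38384e-07 m^2
Step 3: tau = 2200 * 730 * 1.38384e-07 / 1.4 = 1.5874621714e-01 s
Step 4: Convert to microseconds (multiply by 1e6).
tau = 158746.217 us


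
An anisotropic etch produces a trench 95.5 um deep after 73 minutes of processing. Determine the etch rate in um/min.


Step 1: Etch rate = depth / time
Step 2: rate = 95.5 / 73
rate = 1.308 um/min


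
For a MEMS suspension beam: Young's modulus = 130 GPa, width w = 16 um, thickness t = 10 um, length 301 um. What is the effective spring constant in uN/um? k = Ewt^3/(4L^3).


Step 1: Convert E to consistent units (1 GPa = 1000 uN/um^2).
E = 130 GPa = 130000 uN/um^2
Step 2: Compute t^3 = 10^3 = 1000
Step 3: Compute L^3 = 301^3 = 27270901
Step 4: k = 130000 * 16 * 1000 / (4 * 27270901)
k = 19.0679 uN/um


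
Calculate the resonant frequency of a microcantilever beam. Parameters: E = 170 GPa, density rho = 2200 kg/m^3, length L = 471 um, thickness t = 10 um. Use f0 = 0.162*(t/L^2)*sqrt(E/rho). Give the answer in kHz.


Step 1: Convert units to SI.
t_SI = 10e-6 m, L_SI = 471e-6 m
Step 2: Calculate sqrt(E/rho).
sqrt(170e9 / 2200) = 8790.49 m/s
Step 3: Compute f0.
f0 = 0.162 * 10e-6 / (471e-6)^2 * 8790.49 = 64192.8 Hz = 64.19 kHz


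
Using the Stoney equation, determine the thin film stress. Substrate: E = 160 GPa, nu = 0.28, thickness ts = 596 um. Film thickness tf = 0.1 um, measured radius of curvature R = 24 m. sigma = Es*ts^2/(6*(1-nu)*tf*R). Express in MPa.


Step 1: Compute numerator: Es * ts^2 = 160 * 596^2 = 56834560 (GPa*um^2)
Step 2: Compute denominator (R in um): 6*(1-nu)*tf*R = 6*0.72*0.1*24e6 = 10368000.0 (um^2)
Step 3: sigma (GPa) = 56834560 / 10368000.0 = 5.481728e+00 GPa
Step 4: Convert to MPa (x1000): sigma = 5481.7 MPa


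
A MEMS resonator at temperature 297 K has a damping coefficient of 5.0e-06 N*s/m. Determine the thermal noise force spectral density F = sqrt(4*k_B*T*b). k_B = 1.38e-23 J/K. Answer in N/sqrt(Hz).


Step 1: Compute 4 * k_B * T * b
= 4 * 1.38e-23 * 297 * 5.0e-06
= 8.1972e-26 N^2/Hz
Step 2: F_noise = sqrt(8.1972e-26)
F_noise = 2.86e-13 N/sqrt(Hz)


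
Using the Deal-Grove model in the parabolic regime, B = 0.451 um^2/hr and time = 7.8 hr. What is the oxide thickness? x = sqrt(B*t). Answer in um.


Step 1: Compute B*t = 0.451 * 7.8 = 3.5178
Step 2: x = sqrt(3.5178)
x = 1.876 um


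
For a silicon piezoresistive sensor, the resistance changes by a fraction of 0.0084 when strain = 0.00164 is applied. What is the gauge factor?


Step 1: Identify values.
dR/R = 0.0084, strain = 0.00164
Step 2: GF = (dR/R) / strain = 0.0084 / 0.00164
GF = 5.1


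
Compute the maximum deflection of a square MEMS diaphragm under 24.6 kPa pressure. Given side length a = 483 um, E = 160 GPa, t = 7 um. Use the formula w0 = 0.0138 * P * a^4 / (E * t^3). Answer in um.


Step 1: Convert pressure to compatible units (E is in GPa, so P in GPa).
P = 24.6 kPa = 24.6e-6 GPa
Step 2: Compute numerator: 0.0138 * P * a^4.
a^4 = 483^4 = 54423757521
numerator = 0.0138 * 24.6e-6 * 54423757521 = 1.84758e+04
Step 3: Compute denominator: E * t^3 = 160 * 7^3 = 54880
Step 4: w0 = numerator / denominator = 1.84758e+04 / 54880 = 0.3367 um


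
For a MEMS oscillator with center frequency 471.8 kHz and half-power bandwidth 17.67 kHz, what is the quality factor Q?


Step 1: Q = f0 / bandwidth
Step 2: Q = 471.8 / 17.67
Q = 26.7


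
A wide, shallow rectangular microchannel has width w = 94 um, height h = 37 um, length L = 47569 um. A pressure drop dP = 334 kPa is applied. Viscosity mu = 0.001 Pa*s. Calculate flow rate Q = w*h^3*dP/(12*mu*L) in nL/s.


Step 1: Convert all dimensions to SI (meters).
w = 94e-6 m, h = 37e-6 m, L = 47569e-6 m, dP = 334e3 Pa
Step 2: Q = w * h^3 * dP / (12 * mu * L)
Q = 94e-6 * (37e-6)^3 * 334e3 / (12 * 0.001 * 47569e-6) = 2.78595582e-09 m^3/s
Step 3: Convert Q from m^3/s to nL/s (1 m^3 = 1e12 nL, so multiply by 1e12).
Q = 2785.956 nL/s


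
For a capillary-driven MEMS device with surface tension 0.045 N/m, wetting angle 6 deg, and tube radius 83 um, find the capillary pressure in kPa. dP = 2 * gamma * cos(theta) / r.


Step 1: cos(6 deg) = 0.9945
Step 2: Convert r to m: r = 83e-6 m
Step 3: dP = 2 * 0.045 * 0.9945 / 83e-6 = 1078.4 Pa
Step 4: Convert Pa to kPa (divide by 1000).
dP = 1.08 kPa


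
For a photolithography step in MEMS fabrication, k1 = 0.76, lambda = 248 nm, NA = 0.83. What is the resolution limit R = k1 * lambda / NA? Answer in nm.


Step 1: Identify values: k1 = 0.76, lambda = 248 nm, NA = 0.83
Step 2: R = k1 * lambda / NA
R = 0.76 * 248 / 0.83
R = 227.1 nm


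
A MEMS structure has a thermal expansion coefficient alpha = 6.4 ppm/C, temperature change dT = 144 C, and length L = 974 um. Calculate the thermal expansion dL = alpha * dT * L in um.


Step 1: Convert CTE: alpha = 6.4 ppm/C = 6.4e-6 /C
Step 2: dL = 6.4e-6 * 144 * 974
dL = 0.8976 um


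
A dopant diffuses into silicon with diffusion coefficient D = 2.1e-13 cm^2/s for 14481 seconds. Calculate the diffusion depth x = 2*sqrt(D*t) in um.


Step 1: Compute D*t = 2.1e-13 * 14481 = 3.04101e-09 cm^2
Step 2: sqrt(D*t) = 5.51454e-05 cm
Step 3: x = 2 * 5.51454e-05 cm = 1.102908e-04 cm
Step 4: Convert to um (1 cm = 1e4 um): x = 1.103 um


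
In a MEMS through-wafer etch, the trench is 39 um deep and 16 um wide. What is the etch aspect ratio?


Step 1: AR = depth / width
Step 2: AR = 39 / 16
AR = 2.4


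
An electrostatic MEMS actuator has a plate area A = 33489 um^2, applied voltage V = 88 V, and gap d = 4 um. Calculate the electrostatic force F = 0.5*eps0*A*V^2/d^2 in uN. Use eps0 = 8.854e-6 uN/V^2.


Step 1: Identify parameters.
eps0 = 8.854e-6 uN/V^2, A = 33489 um^2, V = 88 V, d = 4 um
Step 2: Compute V^2 = 88^2 = 7744
Step 3: Compute d^2 = 4^2 = 16
Step 4: F = 0.5 * 8.854e-6 * 33489 * 7744 / 16
F = 71.756 uN


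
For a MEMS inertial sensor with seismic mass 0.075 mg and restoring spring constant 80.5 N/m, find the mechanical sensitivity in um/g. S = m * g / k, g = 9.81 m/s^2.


Step 1: Convert mass: m = 0.075 mg = 7.50e-08 kg
Step 2: S = m * g / k = 7.50e-08 * 9.81 / 80.5
Step 3: S = 9.14e-09 m/g
Step 4: Convert to um/g: S = 0.009 um/g


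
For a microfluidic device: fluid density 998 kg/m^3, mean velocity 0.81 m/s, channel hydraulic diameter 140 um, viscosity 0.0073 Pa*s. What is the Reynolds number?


Step 1: Convert Dh to meters: Dh = 140e-6 m
Step 2: Re = rho * v * Dh / mu
Re = 998 * 0.81 * 140e-6 / 0.0073
Re = 15.503


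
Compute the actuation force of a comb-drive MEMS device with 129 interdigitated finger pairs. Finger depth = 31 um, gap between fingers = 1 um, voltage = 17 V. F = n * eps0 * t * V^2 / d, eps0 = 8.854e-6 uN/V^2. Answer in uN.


Step 1: Parameters: n=129, eps0=8.854e-6 uN/V^2, t=31 um, V=17 V, d=1 um
Step 2: V^2 = 289
Step 3: F = 129 * 8.854e-6 * 31 * 289 / 1
F = 10.233 uN


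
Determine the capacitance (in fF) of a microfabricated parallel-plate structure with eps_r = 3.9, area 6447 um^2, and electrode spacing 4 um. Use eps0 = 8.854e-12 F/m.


Step 1: Convert area to m^2: A = 6447e-12 m^2
Step 2: Convert gap to m: d = 4e-6 m
Step 3: C = eps0 * eps_r * A / d
C = 8.854e-12 * 3.9 * 6447e-12 / 4e-6
Step 4: Convert to fF (multiply by 1e15).
C = 55.65 fF


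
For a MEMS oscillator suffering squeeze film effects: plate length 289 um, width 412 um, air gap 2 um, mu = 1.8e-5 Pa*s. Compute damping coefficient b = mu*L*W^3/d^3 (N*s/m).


Step 1: Convert to SI.
L = 289e-6 m, W = 412e-6 m, d = 2e-6 m
Step 2: W^3 = (412e-6)^3 = 6.99e-11 m^3
Step 3: d^3 = (2e-6)^3 = 8.00e-18 m^3
Step 4: b = 1.8e-5 * 289e-6 * 6.99e-11 / 8.00e-18
b = 4.55e-02 N*s/m


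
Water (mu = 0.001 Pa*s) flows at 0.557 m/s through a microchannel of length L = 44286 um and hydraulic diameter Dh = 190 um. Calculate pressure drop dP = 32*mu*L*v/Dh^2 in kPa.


Step 1: Convert to SI: L = 44286e-6 m, Dh = 190e-6 m
Step 2: dP = 32 * 0.001 * 44286e-6 * 0.557 / (190e-6)^2
Step 3: dP = 21865.75 Pa
Step 4: Convert to kPa: dP = 21.87 kPa


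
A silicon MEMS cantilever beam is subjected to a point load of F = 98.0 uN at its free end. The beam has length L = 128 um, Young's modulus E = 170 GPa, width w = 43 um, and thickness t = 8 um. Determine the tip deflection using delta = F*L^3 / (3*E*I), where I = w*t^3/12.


Step 1: Calculate the second moment of area.
I = w * t^3 / 12 = 43 * 8^3 / 12 = 1834.6667 um^4
Step 2: Convert E to consistent units (1 GPa = 1000 uN/um^2).
E = 170 GPa = 170000 uN/um^2
Step 3: Calculate tip deflection.
delta = F * L^3 / (3 * E * I)
delta = 98.0 * 128^3 / (3 * 170000 * 1834.6667)
delta = 0.2196 um


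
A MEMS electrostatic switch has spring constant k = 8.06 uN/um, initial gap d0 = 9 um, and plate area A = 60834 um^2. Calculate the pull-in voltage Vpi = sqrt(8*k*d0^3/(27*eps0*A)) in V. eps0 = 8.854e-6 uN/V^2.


Step 1: Compute numerator: 8 * k * d0^3 = 8 * 8.06 * 9^3 = 47005.92
Step 2: Compute denominator: 27 * eps0 * A = 27 * 8.854e-6 * 60834 = 14.542854
Step 3: Vpi = sqrt(47005.92 / 14.542854)
Vpi = 56.85 V


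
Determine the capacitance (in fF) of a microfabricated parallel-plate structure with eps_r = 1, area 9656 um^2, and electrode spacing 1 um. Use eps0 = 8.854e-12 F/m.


Step 1: Convert area to m^2: A = 9656e-12 m^2
Step 2: Convert gap to m: d = 1e-6 m
Step 3: C = eps0 * eps_r * A / d
C = 8.854e-12 * 1 * 9656e-12 / 1e-6
Step 4: Convert to fF (multiply by 1e15).
C = 85.49 fF


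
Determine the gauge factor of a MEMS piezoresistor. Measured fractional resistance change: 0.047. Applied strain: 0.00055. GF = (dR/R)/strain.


Step 1: Identify values.
dR/R = 0.047, strain = 0.00055
Step 2: GF = (dR/R) / strain = 0.047 / 0.00055
GF = 85.5


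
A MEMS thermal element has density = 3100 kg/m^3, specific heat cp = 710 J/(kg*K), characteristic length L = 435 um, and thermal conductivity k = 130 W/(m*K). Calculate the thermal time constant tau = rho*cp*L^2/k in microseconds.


Step 1: Convert L to m: L = 435e-6 m
Step 2: L^2 = (435e-6)^2 = 1.89225e-07 m^2
Step 3: tau = 3100 * 710 * 1.89225e-07 / 130 = 3.20372481e-03 s
Step 4: Convert to microseconds (multiply by 1e6).
tau = 3203.725 us


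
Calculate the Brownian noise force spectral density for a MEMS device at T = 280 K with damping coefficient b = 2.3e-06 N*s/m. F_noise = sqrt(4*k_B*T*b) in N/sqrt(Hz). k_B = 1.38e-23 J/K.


Step 1: Compute 4 * k_B * T * b
= 4 * 1.38e-23 * 280 * 2.3e-06
= 3.5549e-26 N^2/Hz
Step 2: F_noise = sqrt(3.5549e-26)
F_noise = 1.89e-13 N/sqrt(Hz)


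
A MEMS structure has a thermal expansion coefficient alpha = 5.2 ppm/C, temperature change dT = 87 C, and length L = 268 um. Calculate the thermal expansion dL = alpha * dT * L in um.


Step 1: Convert CTE: alpha = 5.2 ppm/C = 5.2e-6 /C
Step 2: dL = 5.2e-6 * 87 * 268
dL = 0.1212 um


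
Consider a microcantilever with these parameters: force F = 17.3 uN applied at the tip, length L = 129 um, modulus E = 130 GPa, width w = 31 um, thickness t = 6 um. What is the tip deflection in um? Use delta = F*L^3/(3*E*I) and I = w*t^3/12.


Step 1: Calculate the second moment of area.
I = w * t^3 / 12 = 31 * 6^3 / 12 = 558.0 um^4
Step 2: Convert E to consistent units (1 GPa = 1000 uN/um^2).
E = 130 GPa = 130000 uN/um^2
Step 3: Calculate tip deflection.
delta = F * L^3 / (3 * E * I)
delta = 17.3 * 129^3 / (3 * 130000 * 558.0)
delta = 0.1707 um


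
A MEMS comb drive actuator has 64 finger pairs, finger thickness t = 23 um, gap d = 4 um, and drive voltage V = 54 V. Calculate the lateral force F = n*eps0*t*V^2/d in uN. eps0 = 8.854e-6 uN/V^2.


Step 1: Parameters: n=64, eps0=8.854e-6 uN/V^2, t=23 um, V=54 V, d=4 um
Step 2: V^2 = 2916
Step 3: F = 64 * 8.854e-6 * 23 * 2916 / 4
F = 9.501 uN


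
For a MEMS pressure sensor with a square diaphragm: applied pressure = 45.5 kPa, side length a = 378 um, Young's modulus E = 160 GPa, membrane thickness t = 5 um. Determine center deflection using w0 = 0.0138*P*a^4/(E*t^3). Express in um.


Step 1: Convert pressure to compatible units (E is in GPa, so P in GPa).
P = 45.5 kPa = 45.5e-6 GPa
Step 2: Compute numerator: 0.0138 * P * a^4.
a^4 = 378^4 = 20415837456
numerator = 0.0138 * 45.5e-6 * 20415837456 = 1.2819e+04
Step 3: Compute denominator: E * t^3 = 160 * 5^3 = 20000
Step 4: w0 = numerator / denominator = 1.2819e+04 / 20000 = 0.641 um


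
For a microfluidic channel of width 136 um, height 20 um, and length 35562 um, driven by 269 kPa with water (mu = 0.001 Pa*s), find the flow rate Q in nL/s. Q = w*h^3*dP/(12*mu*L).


Step 1: Convert all dimensions to SI (meters).
w = 136e-6 m, h = 20e-6 m, L = 35562e-6 m, dP = 269e3 Pa
Step 2: Q = w * h^3 * dP / (12 * mu * L)
Q = 136e-6 * (20e-6)^3 * 269e3 / (12 * 0.001 * 35562e-6) = 6.8582569e-10 m^3/s
Step 3: Convert Q from m^3/s to nL/s (1 m^3 = 1e12 nL, so multiply by 1e12).
Q = 685.826 nL/s


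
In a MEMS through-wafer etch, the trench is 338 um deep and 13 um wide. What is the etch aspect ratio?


Step 1: AR = depth / width
Step 2: AR = 338 / 13
AR = 26.0


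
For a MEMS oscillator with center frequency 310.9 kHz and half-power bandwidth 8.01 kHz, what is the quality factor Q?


Step 1: Q = f0 / bandwidth
Step 2: Q = 310.9 / 8.01
Q = 38.8


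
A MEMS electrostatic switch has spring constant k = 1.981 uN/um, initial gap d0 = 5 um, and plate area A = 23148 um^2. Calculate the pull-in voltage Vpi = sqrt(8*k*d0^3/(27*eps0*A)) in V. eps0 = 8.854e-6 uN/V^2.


Step 1: Compute numerator: 8 * k * d0^3 = 8 * 1.981 * 5^3 = 1981.0
Step 2: Compute denominator: 27 * eps0 * A = 27 * 8.854e-6 * 23148 = 5.533715
Step 3: Vpi = sqrt(1981.0 / 5.533715)
Vpi = 18.92 V


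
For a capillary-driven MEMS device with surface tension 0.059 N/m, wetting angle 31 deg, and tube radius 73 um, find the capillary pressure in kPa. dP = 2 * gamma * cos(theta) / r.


Step 1: cos(31 deg) = 0.8572
Step 2: Convert r to m: r = 73e-6 m
Step 3: dP = 2 * 0.059 * 0.8572 / 73e-6 = 1385.6 Pa
Step 4: Convert Pa to kPa (divide by 1000).
dP = 1.39 kPa


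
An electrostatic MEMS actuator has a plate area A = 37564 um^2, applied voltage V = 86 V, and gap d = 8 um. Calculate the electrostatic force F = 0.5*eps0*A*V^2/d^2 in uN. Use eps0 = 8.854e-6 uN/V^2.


Step 1: Identify parameters.
eps0 = 8.854e-6 uN/V^2, A = 37564 um^2, V = 86 V, d = 8 um
Step 2: Compute V^2 = 86^2 = 7396
Step 3: Compute d^2 = 8^2 = 64
Step 4: F = 0.5 * 8.854e-6 * 37564 * 7396 / 64
F = 19.218 uN


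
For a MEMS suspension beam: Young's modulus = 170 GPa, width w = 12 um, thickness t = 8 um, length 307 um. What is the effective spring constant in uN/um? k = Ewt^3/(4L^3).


Step 1: Convert E to consistent units (1 GPa = 1000 uN/um^2).
E = 170 GPa = 170000 uN/um^2
Step 2: Compute t^3 = 8^3 = 512
Step 3: Compute L^3 = 307^3 = 28934443
Step 4: k = 170000 * 12 * 512 / (4 * 28934443)
k = 9.0245 uN/um


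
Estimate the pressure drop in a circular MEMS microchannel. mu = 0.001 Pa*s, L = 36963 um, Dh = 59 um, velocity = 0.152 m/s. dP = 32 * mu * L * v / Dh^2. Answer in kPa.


Step 1: Convert to SI: L = 36963e-6 m, Dh = 59e-6 m
Step 2: dP = 32 * 0.001 * 36963e-6 * 0.152 / (59e-6)^2
Step 3: dP = 51648.39 Pa
Step 4: Convert to kPa: dP = 51.65 kPa


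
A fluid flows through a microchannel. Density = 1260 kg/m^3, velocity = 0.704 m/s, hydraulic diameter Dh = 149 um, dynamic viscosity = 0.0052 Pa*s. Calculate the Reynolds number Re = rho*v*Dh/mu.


Step 1: Convert Dh to meters: Dh = 149e-6 m
Step 2: Re = rho * v * Dh / mu
Re = 1260 * 0.704 * 149e-6 / 0.0052
Re = 25.417


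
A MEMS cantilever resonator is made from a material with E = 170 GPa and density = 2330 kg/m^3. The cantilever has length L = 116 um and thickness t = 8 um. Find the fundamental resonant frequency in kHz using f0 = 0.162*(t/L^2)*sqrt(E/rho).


Step 1: Convert units to SI.
t_SI = 8e-6 m, L_SI = 116e-6 m
Step 2: Calculate sqrt(E/rho).
sqrt(170e9 / 2330) = 8541.74 m/s
Step 3: Compute f0.
f0 = 0.162 * 8e-6 / (116e-6)^2 * 8541.74 = 822688.4 Hz = 822.69 kHz


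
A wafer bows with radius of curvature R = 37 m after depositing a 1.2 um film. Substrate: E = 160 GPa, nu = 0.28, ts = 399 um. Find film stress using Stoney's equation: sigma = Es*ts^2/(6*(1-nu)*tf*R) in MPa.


Step 1: Compute numerator: Es * ts^2 = 160 * 399^2 = 25472160 (GPa*um^2)
Step 2: Compute denominator (R in um): 6*(1-nu)*tf*R = 6*0.72*1.2*37e6 = 191808000.0 (um^2)
Step 3: sigma (GPa) = 25472160 / 191808000.0 = 1.328e-01 GPa
Step 4: Convert to MPa (x1000): sigma = 132.8 MPa


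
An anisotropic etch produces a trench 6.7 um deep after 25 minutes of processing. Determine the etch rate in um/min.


Step 1: Etch rate = depth / time
Step 2: rate = 6.7 / 25
rate = 0.268 um/min


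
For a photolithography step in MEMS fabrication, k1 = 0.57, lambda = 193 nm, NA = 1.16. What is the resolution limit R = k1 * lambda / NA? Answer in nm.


Step 1: Identify values: k1 = 0.57, lambda = 193 nm, NA = 1.16
Step 2: R = k1 * lambda / NA
R = 0.57 * 193 / 1.16
R = 94.8 nm


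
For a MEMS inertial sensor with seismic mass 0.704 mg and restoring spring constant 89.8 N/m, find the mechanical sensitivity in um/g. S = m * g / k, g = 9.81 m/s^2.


Step 1: Convert mass: m = 0.704 mg = 7.04e-07 kg
Step 2: S = m * g / k = 7.04e-07 * 9.81 / 89.8
Step 3: S = 7.69e-08 m/g
Step 4: Convert to um/g: S = 0.077 um/g


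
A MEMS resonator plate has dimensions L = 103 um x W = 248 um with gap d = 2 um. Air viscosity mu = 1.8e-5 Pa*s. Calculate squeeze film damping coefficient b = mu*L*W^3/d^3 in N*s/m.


Step 1: Convert to SI.
L = 103e-6 m, W = 248e-6 m, d = 2e-6 m
Step 2: W^3 = (248e-6)^3 = 1.53e-11 m^3
Step 3: d^3 = (2e-6)^3 = 8.00e-18 m^3
Step 4: b = 1.8e-5 * 103e-6 * 1.53e-11 / 8.00e-18
b = 3.53e-03 N*s/m


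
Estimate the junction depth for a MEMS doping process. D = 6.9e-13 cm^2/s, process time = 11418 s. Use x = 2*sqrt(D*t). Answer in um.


Step 1: Compute D*t = 6.9e-13 * 11418 = 7.87842e-09 cm^2
Step 2: sqrt(D*t) = 8.87605e-05 cm
Step 3: x = 2 * 8.87605e-05 cm = 1.77521e-04 cm
Step 4: Convert to um (1 cm = 1e4 um): x = 1.775 um


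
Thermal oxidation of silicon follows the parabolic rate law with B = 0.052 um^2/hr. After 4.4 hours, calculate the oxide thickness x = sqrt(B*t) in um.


Step 1: Compute B*t = 0.052 * 4.4 = 0.2288
Step 2: x = sqrt(0.2288)
x = 0.478 um


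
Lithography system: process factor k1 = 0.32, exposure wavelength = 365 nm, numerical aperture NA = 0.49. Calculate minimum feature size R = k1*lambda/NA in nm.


Step 1: Identify values: k1 = 0.32, lambda = 365 nm, NA = 0.49
Step 2: R = k1 * lambda / NA
R = 0.32 * 365 / 0.49
R = 238.4 nm


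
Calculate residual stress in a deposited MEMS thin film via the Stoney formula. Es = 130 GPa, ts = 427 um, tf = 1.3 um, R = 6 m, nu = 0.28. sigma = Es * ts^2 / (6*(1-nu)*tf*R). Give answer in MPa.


Step 1: Compute numerator: Es * ts^2 = 130 * 427^2 = 23702770 (GPa*um^2)
Step 2: Compute denominator (R in um): 6*(1-nu)*tf*R = 6*0.72*1.3*6e6 = 33696000.0 (um^2)
Step 3: sigma (GPa) = 23702770 / 33696000.0 = 7.0343e-01 GPa
Step 4: Convert to MPa (x1000): sigma = 703.4 MPa


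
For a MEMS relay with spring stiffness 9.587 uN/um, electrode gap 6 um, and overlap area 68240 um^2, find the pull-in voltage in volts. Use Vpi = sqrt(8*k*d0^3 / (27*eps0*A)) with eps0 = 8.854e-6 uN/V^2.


Step 1: Compute numerator: 8 * k * d0^3 = 8 * 9.587 * 6^3 = 16566.336
Step 2: Compute denominator: 27 * eps0 * A = 27 * 8.854e-6 * 68240 = 16.313318
Step 3: Vpi = sqrt(16566.336 / 16.313318)
Vpi = 31.87 V


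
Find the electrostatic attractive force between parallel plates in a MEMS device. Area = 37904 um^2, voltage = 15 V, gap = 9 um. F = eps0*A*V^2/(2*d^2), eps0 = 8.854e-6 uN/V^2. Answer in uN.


Step 1: Identify parameters.
eps0 = 8.854e-6 uN/V^2, A = 37904 um^2, V = 15 V, d = 9 um
Step 2: Compute V^2 = 15^2 = 225
Step 3: Compute d^2 = 9^2 = 81
Step 4: F = 0.5 * 8.854e-6 * 37904 * 225 / 81
F = 0.466 uN


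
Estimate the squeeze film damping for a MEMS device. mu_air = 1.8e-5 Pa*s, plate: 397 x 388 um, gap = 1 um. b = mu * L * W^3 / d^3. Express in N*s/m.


Step 1: Convert to SI.
L = 397e-6 m, W = 388e-6 m, d = 1e-6 m
Step 2: W^3 = (388e-6)^3 = 5.84e-11 m^3
Step 3: d^3 = (1e-6)^3 = 1.00e-18 m^3
Step 4: b = 1.8e-5 * 397e-6 * 5.84e-11 / 1.00e-18
b = 4.17e-01 N*s/m


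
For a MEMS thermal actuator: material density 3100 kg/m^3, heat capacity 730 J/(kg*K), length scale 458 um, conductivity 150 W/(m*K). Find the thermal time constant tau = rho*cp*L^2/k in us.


Step 1: Convert L to m: L = 458e-6 m
Step 2: L^2 = (458e-6)^2 = 2.09764e-07 m^2
Step 3: tau = 3100 * 730 * 2.09764e-07 / 150 = 3.1646395e-03 s
Step 4: Convert to microseconds (multiply by 1e6).
tau = 3164.64 us


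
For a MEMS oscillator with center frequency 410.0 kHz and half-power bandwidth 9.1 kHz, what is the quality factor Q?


Step 1: Q = f0 / bandwidth
Step 2: Q = 410.0 / 9.1
Q = 45.1


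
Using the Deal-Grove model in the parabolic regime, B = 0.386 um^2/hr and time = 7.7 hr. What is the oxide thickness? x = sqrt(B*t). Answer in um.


Step 1: Compute B*t = 0.386 * 7.7 = 2.9722
Step 2: x = sqrt(2.9722)
x = 1.724 um


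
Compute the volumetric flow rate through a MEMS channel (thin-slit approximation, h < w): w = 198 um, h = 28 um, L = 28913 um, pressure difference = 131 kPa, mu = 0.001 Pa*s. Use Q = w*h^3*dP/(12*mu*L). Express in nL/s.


Step 1: Convert all dimensions to SI (meters).
w = 198e-6 m, h = 28e-6 m, L = 28913e-6 m, dP = 131e3 Pa
Step 2: Q = w * h^3 * dP / (12 * mu * L)
Q = 198e-6 * (28e-6)^3 * 131e3 / (12 * 0.001 * 28913e-6) = 1.64110428e-09 m^3/s
Step 3: Convert Q from m^3/s to nL/s (1 m^3 = 1e12 nL, so multiply by 1e12).
Q = 1641.104 nL/s


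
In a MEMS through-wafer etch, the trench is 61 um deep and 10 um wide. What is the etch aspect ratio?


Step 1: AR = depth / width
Step 2: AR = 61 / 10
AR = 6.1


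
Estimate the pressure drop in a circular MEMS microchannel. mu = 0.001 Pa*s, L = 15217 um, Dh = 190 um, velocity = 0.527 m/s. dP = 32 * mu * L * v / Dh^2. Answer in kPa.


Step 1: Convert to SI: L = 15217e-6 m, Dh = 190e-6 m
Step 2: dP = 32 * 0.001 * 15217e-6 * 0.527 / (190e-6)^2
Step 3: dP = 7108.57 Pa
Step 4: Convert to kPa: dP = 7.11 kPa


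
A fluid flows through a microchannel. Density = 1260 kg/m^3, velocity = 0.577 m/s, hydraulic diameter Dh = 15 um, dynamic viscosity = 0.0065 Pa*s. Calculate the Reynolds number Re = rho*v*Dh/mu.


Step 1: Convert Dh to meters: Dh = 15e-6 m
Step 2: Re = rho * v * Dh / mu
Re = 1260 * 0.577 * 15e-6 / 0.0065
Re = 1.678


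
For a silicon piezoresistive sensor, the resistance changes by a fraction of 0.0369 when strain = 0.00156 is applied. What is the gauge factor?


Step 1: Identify values.
dR/R = 0.0369, strain = 0.00156
Step 2: GF = (dR/R) / strain = 0.0369 / 0.00156
GF = 23.7


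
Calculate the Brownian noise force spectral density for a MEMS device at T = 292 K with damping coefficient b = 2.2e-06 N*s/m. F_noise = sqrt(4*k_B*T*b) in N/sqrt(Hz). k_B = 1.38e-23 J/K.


Step 1: Compute 4 * k_B * T * b
= 4 * 1.38e-23 * 292 * 2.2e-06
= 3.5460e-26 N^2/Hz
Step 2: F_noise = sqrt(3.5460e-26)
F_noise = 1.88e-13 N/sqrt(Hz)


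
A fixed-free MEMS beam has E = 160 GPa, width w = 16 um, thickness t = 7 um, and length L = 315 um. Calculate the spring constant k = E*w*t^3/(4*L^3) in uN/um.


Step 1: Convert E to consistent units (1 GPa = 1000 uN/um^2).
E = 160 GPa = 160000 uN/um^2
Step 2: Compute t^3 = 7^3 = 343
Step 3: Compute L^3 = 315^3 = 31255875
Step 4: k = 160000 * 16 * 343 / (4 * 31255875)
k = 7.0233 uN/um


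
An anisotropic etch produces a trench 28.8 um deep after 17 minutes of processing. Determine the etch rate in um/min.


Step 1: Etch rate = depth / time
Step 2: rate = 28.8 / 17
rate = 1.694 um/min


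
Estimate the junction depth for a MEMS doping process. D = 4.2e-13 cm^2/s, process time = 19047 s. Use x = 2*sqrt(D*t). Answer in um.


Step 1: Compute D*t = 4.2e-13 * 19047 = 7.99974e-09 cm^2
Step 2: sqrt(D*t) = 8.94413e-05 cm
Step 3: x = 2 * 8.94413e-05 cm = 1.788826e-04 cm
Step 4: Convert to um (1 cm = 1e4 um): x = 1.789 um


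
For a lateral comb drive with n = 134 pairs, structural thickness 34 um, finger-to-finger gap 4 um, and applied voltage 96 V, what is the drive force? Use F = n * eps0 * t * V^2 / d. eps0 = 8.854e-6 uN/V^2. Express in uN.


Step 1: Parameters: n=134, eps0=8.854e-6 uN/V^2, t=34 um, V=96 V, d=4 um
Step 2: V^2 = 9216
Step 3: F = 134 * 8.854e-6 * 34 * 9216 / 4
F = 92.941 uN


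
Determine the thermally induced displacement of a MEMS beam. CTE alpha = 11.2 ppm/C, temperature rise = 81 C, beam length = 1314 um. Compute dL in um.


Step 1: Convert CTE: alpha = 11.2 ppm/C = 11.2e-6 /C
Step 2: dL = 11.2e-6 * 81 * 1314
dL = 1.1921 um


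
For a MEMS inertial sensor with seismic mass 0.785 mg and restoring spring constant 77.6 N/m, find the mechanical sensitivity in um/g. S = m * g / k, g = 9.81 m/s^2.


Step 1: Convert mass: m = 0.785 mg = 7.85e-07 kg
Step 2: S = m * g / k = 7.85e-07 * 9.81 / 77.6
Step 3: S = 9.92e-08 m/g
Step 4: Convert to um/g: S = 0.099 um/g


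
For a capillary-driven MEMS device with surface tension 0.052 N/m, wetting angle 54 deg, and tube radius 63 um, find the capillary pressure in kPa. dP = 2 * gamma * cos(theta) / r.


Step 1: cos(54 deg) = 0.5878
Step 2: Convert r to m: r = 63e-6 m
Step 3: dP = 2 * 0.052 * 0.5878 / 63e-6 = 970.3 Pa
Step 4: Convert Pa to kPa (divide by 1000).
dP = 0.97 kPa


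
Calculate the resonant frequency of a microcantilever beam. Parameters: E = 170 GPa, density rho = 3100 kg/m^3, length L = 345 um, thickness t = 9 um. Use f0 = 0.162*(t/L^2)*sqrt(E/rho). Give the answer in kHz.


Step 1: Convert units to SI.
t_SI = 9e-6 m, L_SI = 345e-6 m
Step 2: Calculate sqrt(E/rho).
sqrt(170e9 / 3100) = 7405.32 m/s
Step 3: Compute f0.
f0 = 0.162 * 9e-6 / (345e-6)^2 * 7405.32 = 90711.7 Hz = 90.71 kHz


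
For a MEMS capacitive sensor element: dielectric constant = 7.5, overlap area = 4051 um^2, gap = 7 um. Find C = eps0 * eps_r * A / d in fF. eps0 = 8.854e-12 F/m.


Step 1: Convert area to m^2: A = 4051e-12 m^2
Step 2: Convert gap to m: d = 7e-6 m
Step 3: C = eps0 * eps_r * A / d
C = 8.854e-12 * 7.5 * 4051e-12 / 7e-6
Step 4: Convert to fF (multiply by 1e15).
C = 38.43 fF


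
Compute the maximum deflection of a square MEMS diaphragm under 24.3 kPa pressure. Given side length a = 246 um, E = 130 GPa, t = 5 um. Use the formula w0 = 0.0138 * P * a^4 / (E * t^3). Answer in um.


Step 1: Convert pressure to compatible units (E is in GPa, so P in GPa).
P = 24.3 kPa = 24.3e-6 GPa
Step 2: Compute numerator: 0.0138 * P * a^4.
a^4 = 246^4 = 3662186256
numerator = 0.0138 * 24.3e-6 * 3662186256 = 1.2281e+03
Step 3: Compute denominator: E * t^3 = 130 * 5^3 = 16250
Step 4: w0 = numerator / denominator = 1.2281e+03 / 16250 = 0.0756 um


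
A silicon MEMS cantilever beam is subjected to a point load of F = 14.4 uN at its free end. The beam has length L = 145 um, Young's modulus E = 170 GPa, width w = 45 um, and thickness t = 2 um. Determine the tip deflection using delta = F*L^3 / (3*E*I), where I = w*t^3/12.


Step 1: Calculate the second moment of area.
I = w * t^3 / 12 = 45 * 2^3 / 12 = 30.0 um^4
Step 2: Convert E to consistent units (1 GPa = 1000 uN/um^2).
E = 170 GPa = 170000 uN/um^2
Step 3: Calculate tip deflection.
delta = F * L^3 / (3 * E * I)
delta = 14.4 * 145^3 / (3 * 170000 * 30.0)
delta = 2.8693 um


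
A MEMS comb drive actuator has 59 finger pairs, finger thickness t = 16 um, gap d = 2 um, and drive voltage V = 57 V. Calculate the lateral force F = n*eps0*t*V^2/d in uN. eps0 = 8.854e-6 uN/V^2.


Step 1: Parameters: n=59, eps0=8.854e-6 uN/V^2, t=16 um, V=57 V, d=2 um
Step 2: V^2 = 3249
Step 3: F = 59 * 8.854e-6 * 16 * 3249 / 2
F = 13.578 uN


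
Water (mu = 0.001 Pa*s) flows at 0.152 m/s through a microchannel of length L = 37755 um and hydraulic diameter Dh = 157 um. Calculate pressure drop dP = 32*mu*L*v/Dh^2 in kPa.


Step 1: Convert to SI: L = 37755e-6 m, Dh = 157e-6 m
Step 2: dP = 32 * 0.001 * 37755e-6 * 0.152 / (157e-6)^2
Step 3: dP = 7450.21 Pa
Step 4: Convert to kPa: dP = 7.45 kPa


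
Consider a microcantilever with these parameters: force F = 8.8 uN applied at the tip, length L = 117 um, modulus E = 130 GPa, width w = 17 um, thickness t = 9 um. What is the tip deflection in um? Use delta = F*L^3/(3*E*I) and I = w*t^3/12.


Step 1: Calculate the second moment of area.
I = w * t^3 / 12 = 17 * 9^3 / 12 = 1032.75 um^4
Step 2: Convert E to consistent units (1 GPa = 1000 uN/um^2).
E = 130 GPa = 130000 uN/um^2
Step 3: Calculate tip deflection.
delta = F * L^3 / (3 * E * I)
delta = 8.8 * 117^3 / (3 * 130000 * 1032.75)
delta = 0.035 um


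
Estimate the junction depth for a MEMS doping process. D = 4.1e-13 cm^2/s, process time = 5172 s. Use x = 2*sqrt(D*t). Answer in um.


Step 1: Compute D*t = 4.1e-13 * 5172 = 2.12052e-09 cm^2
Step 2: sqrt(D*t) = 4.6049e-05 cm
Step 3: x = 2 * 4.6049e-05 cm = 9.2098e-05 cm
Step 4: Convert to um (1 cm = 1e4 um): x = 0.921 um


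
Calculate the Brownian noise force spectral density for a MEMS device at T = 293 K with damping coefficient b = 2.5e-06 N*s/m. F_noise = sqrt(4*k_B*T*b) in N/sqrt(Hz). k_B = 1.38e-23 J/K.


Step 1: Compute 4 * k_B * T * b
= 4 * 1.38e-23 * 293 * 2.5e-06
= 4.0434e-26 N^2/Hz
Step 2: F_noise = sqrt(4.0434e-26)
F_noise = 2.01e-13 N/sqrt(Hz)


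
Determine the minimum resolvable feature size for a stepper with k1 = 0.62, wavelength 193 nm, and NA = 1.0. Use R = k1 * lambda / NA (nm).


Step 1: Identify values: k1 = 0.62, lambda = 193 nm, NA = 1.0
Step 2: R = k1 * lambda / NA
R = 0.62 * 193 / 1.0
R = 119.7 nm


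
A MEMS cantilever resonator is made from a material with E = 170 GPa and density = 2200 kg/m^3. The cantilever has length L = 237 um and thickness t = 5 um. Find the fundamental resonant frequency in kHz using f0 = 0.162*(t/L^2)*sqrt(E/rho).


Step 1: Convert units to SI.
t_SI = 5e-6 m, L_SI = 237e-6 m
Step 2: Calculate sqrt(E/rho).
sqrt(170e9 / 2200) = 8790.49 m/s
Step 3: Compute f0.
f0 = 0.162 * 5e-6 / (237e-6)^2 * 8790.49 = 126765.6 Hz = 126.77 kHz


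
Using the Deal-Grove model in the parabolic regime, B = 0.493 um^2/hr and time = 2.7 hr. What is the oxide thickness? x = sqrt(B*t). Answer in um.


Step 1: Compute B*t = 0.493 * 2.7 = 1.3311
Step 2: x = sqrt(1.3311)
x = 1.154 um


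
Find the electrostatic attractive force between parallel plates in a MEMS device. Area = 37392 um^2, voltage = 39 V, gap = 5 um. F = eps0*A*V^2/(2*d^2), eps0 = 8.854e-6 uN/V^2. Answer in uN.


Step 1: Identify parameters.
eps0 = 8.854e-6 uN/V^2, A = 37392 um^2, V = 39 V, d = 5 um
Step 2: Compute V^2 = 39^2 = 1521
Step 3: Compute d^2 = 5^2 = 25
Step 4: F = 0.5 * 8.854e-6 * 37392 * 1521 / 25
F = 10.071 uN
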